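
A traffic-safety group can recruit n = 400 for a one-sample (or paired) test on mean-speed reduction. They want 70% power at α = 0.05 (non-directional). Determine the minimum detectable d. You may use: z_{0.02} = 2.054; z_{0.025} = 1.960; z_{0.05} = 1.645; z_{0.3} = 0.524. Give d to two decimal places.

For a single sample (or paired design) of n = 400: d_min = (z_{α/2} + z_β)/√n.
z-sum = 1.960 + 0.524 = 2.484.
d_min = 2.484 / √400 = 2.484 / 20.000 = 0.124.

d_min ≈ 0.12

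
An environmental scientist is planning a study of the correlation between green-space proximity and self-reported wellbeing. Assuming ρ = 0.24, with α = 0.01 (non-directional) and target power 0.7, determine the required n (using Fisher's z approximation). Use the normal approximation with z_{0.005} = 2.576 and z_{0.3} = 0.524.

Fisher's z: C = ½·ln((1+r)/(1−r)) = ½·ln(1.6316) = 0.2448.
n = ((z_{α/2} + z_β)/C)² + 3.
(2.576 + 0.524) / 0.2448 = 3.100 / 0.2448 = 12.663.
n = 12.663² + 3 = 160.36 + 3 = 163.4.
Round up.

n = 164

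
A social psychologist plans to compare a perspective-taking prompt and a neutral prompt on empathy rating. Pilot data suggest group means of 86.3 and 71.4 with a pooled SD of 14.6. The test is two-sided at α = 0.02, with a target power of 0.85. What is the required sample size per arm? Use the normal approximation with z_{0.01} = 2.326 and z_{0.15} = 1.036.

Cohen's d = |M₁ − M₂| / SD_pooled = |86.3 − 71.4| / 14.6 = 14.9 / 14.6 = 1.021.
For two independent groups with equal n: n = 2·((z_{α/2} + z_β) / d)².
z_{α/2} + z_β = 2.326 + 1.036 = 3.362.
n = 2 × (3.362 / 1.021)² = 2 × 3.293² = 2 × 10.84 = 21.7.
Round up to the next whole participant.

n = 22 per group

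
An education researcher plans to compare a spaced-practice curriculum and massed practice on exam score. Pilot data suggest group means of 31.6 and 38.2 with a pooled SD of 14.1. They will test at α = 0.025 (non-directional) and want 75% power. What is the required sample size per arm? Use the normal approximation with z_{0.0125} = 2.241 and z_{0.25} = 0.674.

n = 78 per group

Cohen's d = |M₁ − M₂| / SD_pooled = |31.6 − 38.2| / 14.1 = 6.6 / 14.1 = 0.468.
For two independent groups with equal n: n = 2·((z_{α/2} + z_β) / d)².
z_{α/2} + z_β = 2.241 + 0.674 = 2.915.
n = 2 × (2.915 / 0.468)² = 2 × 6.229² = 2 × 38.80 = 77.6.
Round up to the next whole participant.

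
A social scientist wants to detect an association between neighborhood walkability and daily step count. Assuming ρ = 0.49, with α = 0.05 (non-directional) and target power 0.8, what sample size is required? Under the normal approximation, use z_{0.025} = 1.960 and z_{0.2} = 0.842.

Fisher's z: C = ½·ln((1+r)/(1−r)) = ½·ln(2.9216) = 0.5361.
n = ((z_{α/2} + z_β)/C)² + 3.
(1.960 + 0.842) / 0.5361 = 2.802 / 0.5361 = 5.227.
n = 5.227² + 3 = 27.32 + 3 = 30.3.
Round up.

n = 31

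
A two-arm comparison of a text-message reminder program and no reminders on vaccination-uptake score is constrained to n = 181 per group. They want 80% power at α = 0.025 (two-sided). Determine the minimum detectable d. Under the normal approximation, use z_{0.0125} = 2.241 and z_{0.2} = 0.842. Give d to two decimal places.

d_min ≈ 0.32

For two independent groups of n = 181 each: d_min = (z_{α/2} + z_β)·√(2/n).
z-sum = 2.241 + 0.842 = 3.083.
d_min = 3.083 × √(2/181) = 3.083 × 0.1051 = 0.324.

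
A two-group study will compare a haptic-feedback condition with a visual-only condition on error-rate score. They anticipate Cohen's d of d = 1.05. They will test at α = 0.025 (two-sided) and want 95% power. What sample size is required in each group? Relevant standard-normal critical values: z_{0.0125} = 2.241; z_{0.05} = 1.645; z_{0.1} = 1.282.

n = 28 per group

For two independent groups with equal n: n = 2·((z_{α/2} + z_β) / d)².
z_{α/2} + z_β = 2.241 + 1.645 = 3.886.
n = 2 × (3.886 / 1.05)² = 2 × 3.701² = 2 × 13.70 = 27.4.
Round up to the next whole participant.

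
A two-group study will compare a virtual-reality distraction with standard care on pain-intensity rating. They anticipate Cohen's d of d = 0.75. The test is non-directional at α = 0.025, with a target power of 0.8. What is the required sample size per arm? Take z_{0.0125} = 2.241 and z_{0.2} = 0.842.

n = 34 per group

For two independent groups with equal n: n = 2·((z_{α/2} + z_β) / d)².
z_{α/2} + z_β = 2.241 + 0.842 = 3.083.
n = 2 × (3.083 / 0.75)² = 2 × 4.111² = 2 × 16.90 = 33.8.
Round up to the next whole participant.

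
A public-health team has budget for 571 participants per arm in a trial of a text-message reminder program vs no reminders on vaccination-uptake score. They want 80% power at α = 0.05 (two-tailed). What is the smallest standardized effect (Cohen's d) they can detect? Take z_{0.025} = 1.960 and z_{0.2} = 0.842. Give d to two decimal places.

For two independent groups of n = 571 each: d_min = (z_{α/2} + z_β)·√(2/n).
z-sum = 1.960 + 0.842 = 2.802.
d_min = 2.802 × √(2/571) = 2.802 × 0.0592 = 0.166.

d_min ≈ 0.17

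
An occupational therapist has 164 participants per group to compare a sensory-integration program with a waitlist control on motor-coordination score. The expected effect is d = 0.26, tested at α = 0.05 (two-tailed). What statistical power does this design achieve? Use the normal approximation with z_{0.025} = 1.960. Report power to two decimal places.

power ≈ 0.65

For two equal groups, power = Φ(d·√(n/2) − z_{α/2}).
d·√(n/2) = 0.26 × √(164/2) = 0.26 × 9.055 = 2.354.
z_β = 2.354 − 1.960 = 0.394.
Power = Φ(0.394) = 0.653.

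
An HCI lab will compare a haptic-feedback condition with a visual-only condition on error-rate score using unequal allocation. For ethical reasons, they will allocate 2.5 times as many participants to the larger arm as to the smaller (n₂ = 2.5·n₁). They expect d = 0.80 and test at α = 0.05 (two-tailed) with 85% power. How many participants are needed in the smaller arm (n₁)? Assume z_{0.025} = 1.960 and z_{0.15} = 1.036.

n₁ = 20

With allocation ratio k = n₂/n₁ = 2.5, Var(x̄₁−x̄₂) = σ²(1/n₁ + 1/(k·n₁)) = σ²·(k+1)/(k·n₁).
So n₁ = (1 + 1/k)·((z_{α/2} + z_β)/d)² = 1.400 × (2.996/0.80)².
n₁ = 1.400 × 14.03 = 19.6.
Round up: n₁ = 20, giving n₂ = 2.5 × 20 = 50.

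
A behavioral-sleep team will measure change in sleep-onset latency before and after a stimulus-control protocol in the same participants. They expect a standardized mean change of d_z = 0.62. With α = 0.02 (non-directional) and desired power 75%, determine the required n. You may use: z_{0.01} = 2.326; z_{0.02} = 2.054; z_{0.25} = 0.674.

n = 24 pairs

For a paired (one-sample on differences) test: n = ((z_{α/2} + z_β) / d)².
z_{α/2} + z_β = 2.326 + 0.674 = 3.000.
n = (3.000 / 0.62)² = 4.839² = 23.41.
Round up.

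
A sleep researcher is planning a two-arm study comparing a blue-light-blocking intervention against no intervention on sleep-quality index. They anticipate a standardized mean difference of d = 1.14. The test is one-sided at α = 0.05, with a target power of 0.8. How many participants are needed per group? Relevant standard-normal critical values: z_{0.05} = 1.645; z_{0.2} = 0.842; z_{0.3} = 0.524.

For two independent groups with equal n: n = 2·((z_{α} + z_β) / d)².
z_{α} + z_β = 1.645 + 0.842 = 2.487.
n = 2 × (2.487 / 1.14)² = 2 × 2.182² = 2 × 4.76 = 9.5.
Round up to the next whole participant.

n = 10 per group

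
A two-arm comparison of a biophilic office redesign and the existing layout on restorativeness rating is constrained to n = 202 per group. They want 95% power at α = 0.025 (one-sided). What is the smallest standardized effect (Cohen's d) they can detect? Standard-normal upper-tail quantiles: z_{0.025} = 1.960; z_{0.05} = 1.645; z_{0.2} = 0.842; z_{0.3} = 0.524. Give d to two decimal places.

For two independent groups of n = 202 each: d_min = (z_{α} + z_β)·√(2/n).
z-sum = 1.960 + 1.645 = 3.605.
d_min = 3.605 × √(2/202) = 3.605 × 0.0995 = 0.359.

d_min ≈ 0.36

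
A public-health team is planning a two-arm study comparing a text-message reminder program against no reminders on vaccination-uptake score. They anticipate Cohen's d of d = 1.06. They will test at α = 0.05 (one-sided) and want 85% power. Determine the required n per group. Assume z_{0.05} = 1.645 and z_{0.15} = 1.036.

For two independent groups with equal n: n = 2·((z_{α} + z_β) / d)².
z_{α} + z_β = 1.645 + 1.036 = 2.681.
n = 2 × (2.681 / 1.06)² = 2 × 2.529² = 2 × 6.40 = 12.8.
Round up to the next whole participant.

n = 13 per group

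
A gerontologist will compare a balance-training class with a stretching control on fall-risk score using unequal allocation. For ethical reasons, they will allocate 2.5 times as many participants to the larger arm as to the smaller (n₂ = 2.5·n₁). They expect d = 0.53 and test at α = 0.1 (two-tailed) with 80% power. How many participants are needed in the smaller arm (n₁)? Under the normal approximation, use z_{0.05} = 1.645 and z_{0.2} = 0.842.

n₁ = 31

With allocation ratio k = n₂/n₁ = 2.5, Var(x̄₁−x̄₂) = σ²(1/n₁ + 1/(k·n₁)) = σ²·(k+1)/(k·n₁).
So n₁ = (1 + 1/k)·((z_{α/2} + z_β)/d)² = 1.400 × (2.487/0.53)².
n₁ = 1.400 × 22.02 = 30.8.
Round up: n₁ = 31, giving n₂ = ⌈2.5 × 31⌉ = ⌈77.5⌉ = 78.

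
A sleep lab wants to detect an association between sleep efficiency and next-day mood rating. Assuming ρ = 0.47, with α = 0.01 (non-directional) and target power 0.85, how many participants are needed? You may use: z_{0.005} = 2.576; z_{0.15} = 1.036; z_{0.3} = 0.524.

n = 54

Fisher's z: C = ½·ln((1+r)/(1−r)) = ½·ln(2.7736) = 0.5101.
n = ((z_{α/2} + z_β)/C)² + 3.
(2.576 + 1.036) / 0.5101 = 3.612 / 0.5101 = 7.081.
n = 7.081² + 3 = 50.14 + 3 = 53.1.
Round up.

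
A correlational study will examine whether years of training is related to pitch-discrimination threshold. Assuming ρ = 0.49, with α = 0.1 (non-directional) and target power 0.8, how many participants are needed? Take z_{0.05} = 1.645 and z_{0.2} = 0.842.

n = 25

Fisher's z: C = ½·ln((1+r)/(1−r)) = ½·ln(2.9216) = 0.5361.
n = ((z_{α/2} + z_β)/C)² + 3.
(1.645 + 0.842) / 0.5361 = 2.487 / 0.5361 = 4.639.
n = 4.639² + 3 = 21.52 + 3 = 24.5.
Round up.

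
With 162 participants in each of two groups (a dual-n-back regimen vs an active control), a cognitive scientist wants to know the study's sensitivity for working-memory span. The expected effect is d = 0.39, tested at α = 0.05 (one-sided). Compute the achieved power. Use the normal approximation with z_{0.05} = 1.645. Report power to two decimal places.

For two equal groups, power = Φ(d·√(n/2) − z_{α}).
d·√(n/2) = 0.39 × √(162/2) = 0.39 × 9.000 = 3.510.
z_β = 3.510 − 1.645 = 1.865.
Power = Φ(1.865) = 0.969.

power ≈ 0.97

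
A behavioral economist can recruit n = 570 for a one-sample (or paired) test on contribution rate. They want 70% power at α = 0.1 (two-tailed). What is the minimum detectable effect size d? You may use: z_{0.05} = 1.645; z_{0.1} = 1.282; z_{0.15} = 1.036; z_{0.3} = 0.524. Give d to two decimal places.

For a single sample (or paired design) of n = 570: d_min = (z_{α/2} + z_β)/√n.
z-sum = 1.645 + 0.524 = 2.169.
d_min = 2.169 / √570 = 2.169 / 23.875 = 0.091.

d_min ≈ 0.09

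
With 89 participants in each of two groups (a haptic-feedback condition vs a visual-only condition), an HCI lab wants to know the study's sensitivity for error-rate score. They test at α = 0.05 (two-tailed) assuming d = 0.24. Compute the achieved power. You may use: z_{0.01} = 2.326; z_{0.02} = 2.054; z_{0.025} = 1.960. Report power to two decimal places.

power ≈ 0.36

For two equal groups, power = Φ(d·√(n/2) − z_{α/2}).
d·√(n/2) = 0.24 × √(89/2) = 0.24 × 6.671 = 1.601.
z_β = 1.601 − 1.960 = -0.359.
Power = Φ(-0.359) = 0.360.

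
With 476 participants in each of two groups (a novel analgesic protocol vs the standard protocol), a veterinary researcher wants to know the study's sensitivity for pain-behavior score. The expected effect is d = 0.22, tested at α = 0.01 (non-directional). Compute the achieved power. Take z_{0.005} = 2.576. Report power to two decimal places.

power ≈ 0.79

For two equal groups, power = Φ(d·√(n/2) − z_{α/2}).
d·√(n/2) = 0.22 × √(476/2) = 0.22 × 15.427 = 3.394.
z_β = 3.394 − 2.576 = 0.818.
Power = Φ(0.818) = 0.793.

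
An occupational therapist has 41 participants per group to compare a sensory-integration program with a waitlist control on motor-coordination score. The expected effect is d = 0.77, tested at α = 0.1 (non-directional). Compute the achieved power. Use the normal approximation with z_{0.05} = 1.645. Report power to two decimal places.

For two equal groups, power = Φ(d·√(n/2) − z_{α/2}).
d·√(n/2) = 0.77 × √(41/2) = 0.77 × 4.528 = 3.486.
z_β = 3.486 − 1.645 = 1.841.
Power = Φ(1.841) = 0.967.

power ≈ 0.97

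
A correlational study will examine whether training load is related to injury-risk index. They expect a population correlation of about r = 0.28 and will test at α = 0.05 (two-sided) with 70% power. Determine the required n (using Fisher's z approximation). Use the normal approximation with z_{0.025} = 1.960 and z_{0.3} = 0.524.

Fisher's z: C = ½·ln((1+r)/(1−r)) = ½·ln(1.7778) = 0.2877.
n = ((z_{α/2} + z_β)/C)² + 3.
(1.960 + 0.524) / 0.2877 = 2.484 / 0.2877 = 8.634.
n = 8.634² + 3 = 74.55 + 3 = 77.5.
Round up.

n = 78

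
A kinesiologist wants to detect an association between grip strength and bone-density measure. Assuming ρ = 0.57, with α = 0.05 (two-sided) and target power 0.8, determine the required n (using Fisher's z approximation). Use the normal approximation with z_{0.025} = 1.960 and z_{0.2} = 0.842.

n = 22

Fisher's z: C = ½·ln((1+r)/(1−r)) = ½·ln(3.6512) = 0.6475.
n = ((z_{α/2} + z_β)/C)² + 3.
(1.960 + 0.842) / 0.6475 = 2.802 / 0.6475 = 4.327.
n = 4.327² + 3 = 18.73 + 3 = 21.7.
Round up.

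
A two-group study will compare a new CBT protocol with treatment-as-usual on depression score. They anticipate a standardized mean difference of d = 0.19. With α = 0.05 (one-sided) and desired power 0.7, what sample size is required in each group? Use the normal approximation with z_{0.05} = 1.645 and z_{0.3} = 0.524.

n = 261 per group

For two independent groups with equal n: n = 2·((z_{α} + z_β) / d)².
z_{α} + z_β = 1.645 + 0.524 = 2.169.
n = 2 × (2.169 / 0.19)² = 2 × 11.416² = 2 × 130.32 = 260.6.
Round up to the next whole participant.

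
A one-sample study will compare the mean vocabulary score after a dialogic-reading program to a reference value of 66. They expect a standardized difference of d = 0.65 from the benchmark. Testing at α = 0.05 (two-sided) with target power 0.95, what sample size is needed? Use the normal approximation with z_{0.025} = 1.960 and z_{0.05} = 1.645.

n = 31

For a one-sample test: n = ((z_{α/2} + z_β) / d)².
z_{α/2} + z_β = 1.960 + 1.645 = 3.605.
n = (3.605 / 0.65)² = 5.546² = 30.76.
Round up.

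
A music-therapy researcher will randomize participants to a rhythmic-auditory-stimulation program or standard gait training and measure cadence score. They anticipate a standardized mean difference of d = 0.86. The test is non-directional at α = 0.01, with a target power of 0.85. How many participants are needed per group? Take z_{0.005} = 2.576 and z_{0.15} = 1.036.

n = 36 per group

For two independent groups with equal n: n = 2·((z_{α/2} + z_β) / d)².
z_{α/2} + z_β = 2.576 + 1.036 = 3.612.
n = 2 × (3.612 / 0.86)² = 2 × 4.200² = 2 × 17.64 = 35.3.
Round up to the next whole participant.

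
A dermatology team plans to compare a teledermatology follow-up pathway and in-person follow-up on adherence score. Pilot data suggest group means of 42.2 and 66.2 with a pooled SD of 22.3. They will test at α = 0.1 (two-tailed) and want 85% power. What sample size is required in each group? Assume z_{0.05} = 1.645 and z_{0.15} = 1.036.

Cohen's d = |M₁ − M₂| / SD_pooled = |42.2 − 66.2| / 22.3 = 24.0 / 22.3 = 1.076.
For two independent groups with equal n: n = 2·((z_{α/2} + z_β) / d)².
z_{α/2} + z_β = 1.645 + 1.036 = 2.681.
n = 2 × (2.681 / 1.076)² = 2 × 2.492² = 2 × 6.21 = 12.4.
Round up to the next whole participant.

n = 13 per group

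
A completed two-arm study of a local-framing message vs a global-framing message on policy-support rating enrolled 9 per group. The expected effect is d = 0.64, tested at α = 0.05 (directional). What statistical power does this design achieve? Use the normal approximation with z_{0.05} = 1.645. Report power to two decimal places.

For two equal groups, power = Φ(d·√(n/2) − z_{α}).
d·√(n/2) = 0.64 × √(9/2) = 0.64 × 2.121 = 1.358.
z_β = 1.358 − 1.645 = -0.287.
Power = Φ(-0.287) = 0.387.

power ≈ 0.39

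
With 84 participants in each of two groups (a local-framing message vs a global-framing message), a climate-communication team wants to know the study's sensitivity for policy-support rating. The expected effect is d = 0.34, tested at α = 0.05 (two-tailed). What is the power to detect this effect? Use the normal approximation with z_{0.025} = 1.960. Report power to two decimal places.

power ≈ 0.60

For two equal groups, power = Φ(d·√(n/2) − z_{α/2}).
d·√(n/2) = 0.34 × √(84/2) = 0.34 × 6.481 = 2.203.
z_β = 2.203 − 1.960 = 0.243.
Power = Φ(0.243) = 0.596.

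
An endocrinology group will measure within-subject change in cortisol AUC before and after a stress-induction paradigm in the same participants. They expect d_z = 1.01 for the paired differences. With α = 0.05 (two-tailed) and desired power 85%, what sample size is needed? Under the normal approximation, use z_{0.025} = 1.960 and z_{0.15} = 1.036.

n = 9 pairs

For a paired (one-sample on differences) test: n = ((z_{α/2} + z_β) / d)².
z_{α/2} + z_β = 1.960 + 1.036 = 2.996.
n = (2.996 / 1.01)² = 2.966² = 8.80.
Round up.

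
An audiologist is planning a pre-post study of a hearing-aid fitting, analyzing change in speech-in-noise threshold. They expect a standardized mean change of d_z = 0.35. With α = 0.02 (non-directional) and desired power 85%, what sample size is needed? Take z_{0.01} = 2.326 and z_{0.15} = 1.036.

For a paired (one-sample on differences) test: n = ((z_{α/2} + z_β) / d)².
z_{α/2} + z_β = 2.326 + 1.036 = 3.362.
n = (3.362 / 0.35)² = 9.606² = 92.27.
Round up.

n = 93 pairs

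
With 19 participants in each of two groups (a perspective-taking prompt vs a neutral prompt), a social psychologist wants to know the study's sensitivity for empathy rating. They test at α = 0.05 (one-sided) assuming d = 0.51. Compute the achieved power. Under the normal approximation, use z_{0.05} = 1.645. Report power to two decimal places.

power ≈ 0.47

For two equal groups, power = Φ(d·√(n/2) − z_{α}).
d·√(n/2) = 0.51 × √(19/2) = 0.51 × 3.082 = 1.572.
z_β = 1.572 − 1.645 = -0.073.
Power = Φ(-0.073) = 0.471.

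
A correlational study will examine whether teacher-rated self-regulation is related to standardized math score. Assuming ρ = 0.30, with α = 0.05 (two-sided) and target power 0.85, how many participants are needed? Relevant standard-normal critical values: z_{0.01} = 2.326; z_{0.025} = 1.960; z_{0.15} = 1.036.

Fisher's z: C = ½·ln((1+r)/(1−r)) = ½·ln(1.8571) = 0.3095.
n = ((z_{α/2} + z_β)/C)² + 3.
(1.960 + 1.036) / 0.3095 = 2.996 / 0.3095 = 9.680.
n = 9.680² + 3 = 93.70 + 3 = 96.7.
Round up.

n = 97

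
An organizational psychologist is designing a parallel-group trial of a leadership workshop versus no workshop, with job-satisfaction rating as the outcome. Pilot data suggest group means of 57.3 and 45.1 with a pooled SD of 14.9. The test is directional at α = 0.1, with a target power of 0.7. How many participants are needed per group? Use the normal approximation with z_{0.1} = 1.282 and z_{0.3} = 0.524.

Cohen's d = |M₁ − M₂| / SD_pooled = |57.3 − 45.1| / 14.9 = 12.2 / 14.9 = 0.819.
For two independent groups with equal n: n = 2·((z_{α} + z_β) / d)².
z_{α} + z_β = 1.282 + 0.524 = 1.806.
n = 2 × (1.806 / 0.819)² = 2 × 2.205² = 2 × 4.86 = 9.7.
Round up to the next whole participant.

n = 10 per group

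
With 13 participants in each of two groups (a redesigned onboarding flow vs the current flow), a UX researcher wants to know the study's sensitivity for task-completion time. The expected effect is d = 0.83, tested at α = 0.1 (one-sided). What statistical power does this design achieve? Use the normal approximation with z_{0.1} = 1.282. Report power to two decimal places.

For two equal groups, power = Φ(d·√(n/2) − z_{α}).
d·√(n/2) = 0.83 × √(13/2) = 0.83 × 2.550 = 2.116.
z_β = 2.116 − 1.282 = 0.834.
Power = Φ(0.834) = 0.798.

power ≈ 0.80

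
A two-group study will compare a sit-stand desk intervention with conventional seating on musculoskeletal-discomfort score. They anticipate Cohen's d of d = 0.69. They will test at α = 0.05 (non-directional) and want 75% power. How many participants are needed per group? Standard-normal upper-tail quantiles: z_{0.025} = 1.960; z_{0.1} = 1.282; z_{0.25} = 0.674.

n = 30 per group

For two independent groups with equal n: n = 2·((z_{α/2} + z_β) / d)².
z_{α/2} + z_β = 1.960 + 0.674 = 2.634.
n = 2 × (2.634 / 0.69)² = 2 × 3.817² = 2 × 14.57 = 29.1.
Round up to the next whole participant.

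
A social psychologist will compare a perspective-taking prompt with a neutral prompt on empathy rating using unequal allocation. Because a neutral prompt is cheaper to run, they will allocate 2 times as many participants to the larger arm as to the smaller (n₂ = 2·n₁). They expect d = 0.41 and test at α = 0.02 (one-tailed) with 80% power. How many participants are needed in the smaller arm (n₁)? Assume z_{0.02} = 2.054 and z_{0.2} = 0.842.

n₁ = 75

With allocation ratio k = n₂/n₁ = 2, Var(x̄₁−x̄₂) = σ²(1/n₁ + 1/(k·n₁)) = σ²·(k+1)/(k·n₁).
So n₁ = (1 + 1/k)·((z_{α} + z_β)/d)² = 1.500 × (2.896/0.41)².
n₁ = 1.500 × 49.89 = 74.8.
Round up: n₁ = 75, giving n₂ = 2 × 75 = 150.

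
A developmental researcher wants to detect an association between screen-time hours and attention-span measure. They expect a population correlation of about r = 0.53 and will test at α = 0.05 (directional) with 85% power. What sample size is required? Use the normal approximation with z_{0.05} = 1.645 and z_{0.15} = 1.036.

Fisher's z: C = ½·ln((1+r)/(1−r)) = ½·ln(3.2553) = 0.5901.
n = ((z_{α} + z_β)/C)² + 3.
(1.645 + 1.036) / 0.5901 = 2.681 / 0.5901 = 4.543.
n = 4.543² + 3 = 20.64 + 3 = 23.6.
Round up.

n = 24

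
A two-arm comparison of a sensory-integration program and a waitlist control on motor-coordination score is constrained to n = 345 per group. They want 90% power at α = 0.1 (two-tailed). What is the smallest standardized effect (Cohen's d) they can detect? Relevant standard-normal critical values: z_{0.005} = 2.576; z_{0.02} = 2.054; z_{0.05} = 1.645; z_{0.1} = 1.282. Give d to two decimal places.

d_min ≈ 0.22

For two independent groups of n = 345 each: d_min = (z_{α/2} + z_β)·√(2/n).
z-sum = 1.645 + 1.282 = 2.927.
d_min = 2.927 × √(2/345) = 2.927 × 0.0761 = 0.223.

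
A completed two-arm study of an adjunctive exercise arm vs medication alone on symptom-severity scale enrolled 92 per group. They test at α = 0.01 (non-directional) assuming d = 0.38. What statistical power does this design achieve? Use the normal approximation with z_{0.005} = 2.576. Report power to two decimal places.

power ≈ 0.50

For two equal groups, power = Φ(d·√(n/2) − z_{α/2}).
d·√(n/2) = 0.38 × √(92/2) = 0.38 × 6.782 = 2.577.
z_β = 2.577 − 2.576 = 0.001.
Power = Φ(0.001) = 0.501.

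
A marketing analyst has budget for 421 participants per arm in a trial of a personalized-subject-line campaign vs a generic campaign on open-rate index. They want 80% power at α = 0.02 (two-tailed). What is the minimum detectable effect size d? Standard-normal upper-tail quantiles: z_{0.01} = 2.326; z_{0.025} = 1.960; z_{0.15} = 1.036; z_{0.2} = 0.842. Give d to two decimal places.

d_min ≈ 0.22

For two independent groups of n = 421 each: d_min = (z_{α/2} + z_β)·√(2/n).
z-sum = 2.326 + 0.842 = 3.168.
d_min = 3.168 × √(2/421) = 3.168 × 0.0689 = 0.218.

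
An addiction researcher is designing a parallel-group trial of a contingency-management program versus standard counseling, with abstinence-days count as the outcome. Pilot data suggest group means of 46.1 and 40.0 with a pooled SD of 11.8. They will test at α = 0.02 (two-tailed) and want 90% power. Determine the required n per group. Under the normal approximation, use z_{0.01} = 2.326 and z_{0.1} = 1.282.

n = 98 per group

Cohen's d = |M₁ − M₂| / SD_pooled = |46.1 − 40.0| / 11.8 = 6.1 / 11.8 = 0.517.
For two independent groups with equal n: n = 2·((z_{α/2} + z_β) / d)².
z_{α/2} + z_β = 2.326 + 1.282 = 3.608.
n = 2 × (3.608 / 0.517)² = 2 × 6.979² = 2 × 48.70 = 97.4.
Round up to the next whole participant.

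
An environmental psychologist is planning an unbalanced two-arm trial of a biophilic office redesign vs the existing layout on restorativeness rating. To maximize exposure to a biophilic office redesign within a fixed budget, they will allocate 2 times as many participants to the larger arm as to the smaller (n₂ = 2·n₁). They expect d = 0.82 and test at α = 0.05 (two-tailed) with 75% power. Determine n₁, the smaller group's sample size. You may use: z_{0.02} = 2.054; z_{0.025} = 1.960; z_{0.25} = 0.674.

n₁ = 16

With allocation ratio k = n₂/n₁ = 2, Var(x̄₁−x̄₂) = σ²(1/n₁ + 1/(k·n₁)) = σ²·(k+1)/(k·n₁).
So n₁ = (1 + 1/k)·((z_{α/2} + z_β)/d)² = 1.500 × (2.634/0.82)².
n₁ = 1.500 × 10.32 = 15.5.
Round up: n₁ = 16, giving n₂ = 2 × 16 = 32.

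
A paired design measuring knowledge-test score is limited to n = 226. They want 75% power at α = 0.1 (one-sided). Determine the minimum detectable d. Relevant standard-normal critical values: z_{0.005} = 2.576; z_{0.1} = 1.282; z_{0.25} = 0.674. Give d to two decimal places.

For a single sample (or paired design) of n = 226: d_min = (z_{α} + z_β)/√n.
z-sum = 1.282 + 0.674 = 1.956.
d_min = 1.956 / √226 = 1.956 / 15.033 = 0.130.

d_min ≈ 0.13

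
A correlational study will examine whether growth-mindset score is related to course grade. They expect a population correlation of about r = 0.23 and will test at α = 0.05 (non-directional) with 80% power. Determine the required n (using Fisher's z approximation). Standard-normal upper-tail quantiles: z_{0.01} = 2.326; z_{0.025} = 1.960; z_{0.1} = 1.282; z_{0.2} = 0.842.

n = 147

Fisher's z: C = ½·ln((1+r)/(1−r)) = ½·ln(1.5974) = 0.2342.
n = ((z_{α/2} + z_β)/C)² + 3.
(1.960 + 0.842) / 0.2342 = 2.802 / 0.2342 = 11.964.
n = 11.964² + 3 = 143.14 + 3 = 146.1.
Round up.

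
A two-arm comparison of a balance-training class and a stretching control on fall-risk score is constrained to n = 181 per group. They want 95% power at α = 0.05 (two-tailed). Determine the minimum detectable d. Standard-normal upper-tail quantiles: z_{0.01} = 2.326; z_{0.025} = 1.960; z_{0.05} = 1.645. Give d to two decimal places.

For two independent groups of n = 181 each: d_min = (z_{α/2} + z_β)·√(2/n).
z-sum = 1.960 + 1.645 = 3.605.
d_min = 3.605 × √(2/181) = 3.605 × 0.1051 = 0.379.

d_min ≈ 0.38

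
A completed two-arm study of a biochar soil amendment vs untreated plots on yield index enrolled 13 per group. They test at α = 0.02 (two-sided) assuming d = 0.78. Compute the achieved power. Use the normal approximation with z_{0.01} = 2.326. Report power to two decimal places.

power ≈ 0.37

For two equal groups, power = Φ(d·√(n/2) − z_{α/2}).
d·√(n/2) = 0.78 × √(13/2) = 0.78 × 2.550 = 1.989.
z_β = 1.989 − 2.326 = -0.337.
Power = Φ(-0.337) = 0.368.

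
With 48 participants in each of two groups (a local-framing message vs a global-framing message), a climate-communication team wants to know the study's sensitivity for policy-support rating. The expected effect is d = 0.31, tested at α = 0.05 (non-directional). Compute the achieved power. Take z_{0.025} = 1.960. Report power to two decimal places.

power ≈ 0.33

For two equal groups, power = Φ(d·√(n/2) − z_{α/2}).
d·√(n/2) = 0.31 × √(48/2) = 0.31 × 4.899 = 1.519.
z_β = 1.519 − 1.960 = -0.441.
Power = Φ(-0.441) = 0.329.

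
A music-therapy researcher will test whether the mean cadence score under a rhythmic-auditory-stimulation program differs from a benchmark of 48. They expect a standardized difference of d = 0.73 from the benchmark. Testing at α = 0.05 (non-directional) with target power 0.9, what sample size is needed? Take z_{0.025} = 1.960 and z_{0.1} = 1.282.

n = 20

For a one-sample test: n = ((z_{α/2} + z_β) / d)².
z_{α/2} + z_β = 1.960 + 1.282 = 3.242.
n = (3.242 / 0.73)² = 4.441² = 19.72.
Round up.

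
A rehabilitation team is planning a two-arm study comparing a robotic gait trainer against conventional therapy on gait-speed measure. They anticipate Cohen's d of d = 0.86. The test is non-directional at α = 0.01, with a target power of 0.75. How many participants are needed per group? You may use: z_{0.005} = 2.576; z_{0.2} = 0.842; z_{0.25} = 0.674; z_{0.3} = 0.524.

For two independent groups with equal n: n = 2·((z_{α/2} + z_β) / d)².
z_{α/2} + z_β = 2.576 + 0.674 = 3.250.
n = 2 × (3.250 / 0.86)² = 2 × 3.779² = 2 × 14.28 = 28.6.
Round up to the next whole participant.

n = 29 per group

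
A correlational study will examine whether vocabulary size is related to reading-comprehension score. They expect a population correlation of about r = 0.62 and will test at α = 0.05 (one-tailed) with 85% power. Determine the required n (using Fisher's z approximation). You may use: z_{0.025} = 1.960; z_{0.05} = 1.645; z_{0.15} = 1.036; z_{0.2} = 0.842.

Fisher's z: C = ½·ln((1+r)/(1−r)) = ½·ln(4.2632) = 0.7250.
n = ((z_{α} + z_β)/C)² + 3.
(1.645 + 1.036) / 0.7250 = 2.681 / 0.7250 = 3.698.
n = 3.698² + 3 = 13.67 + 3 = 16.7.
Round up.

n = 17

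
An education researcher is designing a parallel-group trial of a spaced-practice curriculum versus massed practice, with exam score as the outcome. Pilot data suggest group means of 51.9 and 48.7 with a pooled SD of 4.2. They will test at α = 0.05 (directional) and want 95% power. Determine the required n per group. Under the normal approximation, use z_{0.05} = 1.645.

Cohen's d = |M₁ − M₂| / SD_pooled = |51.9 − 48.7| / 4.2 = 3.2 / 4.2 = 0.762.
For two independent groups with equal n: n = 2·((z_{α} + z_β) / d)².
z_{α} + z_β = 1.645 + 1.645 = 3.290.
n = 2 × (3.290 / 0.762)² = 2 × 4.318² = 2 × 18.64 = 37.3.
Round up to the next whole participant.

n = 38 per group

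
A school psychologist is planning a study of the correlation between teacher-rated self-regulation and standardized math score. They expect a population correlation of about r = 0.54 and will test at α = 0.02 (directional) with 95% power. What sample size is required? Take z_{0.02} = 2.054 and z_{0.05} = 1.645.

Fisher's z: C = ½·ln((1+r)/(1−r)) = ½·ln(3.3478) = 0.6042.
n = ((z_{α} + z_β)/C)² + 3.
(2.054 + 1.645) / 0.6042 = 3.699 / 0.6042 = 6.122.
n = 6.122² + 3 = 37.48 + 3 = 40.5.
Round up.

n = 41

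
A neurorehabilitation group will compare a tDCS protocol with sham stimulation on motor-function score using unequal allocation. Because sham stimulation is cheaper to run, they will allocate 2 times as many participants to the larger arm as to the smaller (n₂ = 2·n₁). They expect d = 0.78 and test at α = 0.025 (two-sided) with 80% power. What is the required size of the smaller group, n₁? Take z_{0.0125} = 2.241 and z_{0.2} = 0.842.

With allocation ratio k = n₂/n₁ = 2, Var(x̄₁−x̄₂) = σ²(1/n₁ + 1/(k·n₁)) = σ²·(k+1)/(k·n₁).
So n₁ = (1 + 1/k)·((z_{α/2} + z_β)/d)² = 1.500 × (3.083/0.78)².
n₁ = 1.500 × 15.62 = 23.4.
Round up: n₁ = 24, giving n₂ = 2 × 24 = 48.

n₁ = 24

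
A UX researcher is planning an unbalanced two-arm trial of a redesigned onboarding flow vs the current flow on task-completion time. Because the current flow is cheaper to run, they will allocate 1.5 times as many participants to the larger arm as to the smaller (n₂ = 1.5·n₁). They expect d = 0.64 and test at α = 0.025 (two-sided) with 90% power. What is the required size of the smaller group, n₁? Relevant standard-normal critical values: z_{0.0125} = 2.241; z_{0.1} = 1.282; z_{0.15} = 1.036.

With allocation ratio k = n₂/n₁ = 1.5, Var(x̄₁−x̄₂) = σ²(1/n₁ + 1/(k·n₁)) = σ²·(k+1)/(k·n₁).
So n₁ = (1 + 1/k)·((z_{α/2} + z_β)/d)² = 1.667 × (3.523/0.64)².
n₁ = 1.667 × 30.30 = 50.5.
Round up: n₁ = 51, giving n₂ = ⌈1.5 × 51⌉ = ⌈76.5⌉ = 77.

n₁ = 51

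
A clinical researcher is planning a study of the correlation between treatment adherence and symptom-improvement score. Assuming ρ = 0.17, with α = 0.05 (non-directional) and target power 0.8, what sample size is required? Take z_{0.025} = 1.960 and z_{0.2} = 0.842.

Fisher's z: C = ½·ln((1+r)/(1−r)) = ½·ln(1.4096) = 0.1717.
n = ((z_{α/2} + z_β)/C)² + 3.
(1.960 + 0.842) / 0.1717 = 2.802 / 0.1717 = 16.319.
n = 16.319² + 3 = 266.32 + 3 = 269.3.
Round up.

n = 270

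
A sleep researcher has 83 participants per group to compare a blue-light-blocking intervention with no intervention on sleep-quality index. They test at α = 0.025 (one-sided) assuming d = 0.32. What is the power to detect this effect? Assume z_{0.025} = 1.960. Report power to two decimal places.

For two equal groups, power = Φ(d·√(n/2) − z_{α}).
d·√(n/2) = 0.32 × √(83/2) = 0.32 × 6.442 = 2.061.
z_β = 2.061 − 1.960 = 0.101.
Power = Φ(0.101) = 0.540.

power ≈ 0.54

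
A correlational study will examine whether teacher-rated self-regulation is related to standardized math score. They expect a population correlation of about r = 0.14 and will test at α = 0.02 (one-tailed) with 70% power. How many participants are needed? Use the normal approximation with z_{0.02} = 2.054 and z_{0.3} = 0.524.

n = 338

Fisher's z: C = ½·ln((1+r)/(1−r)) = ½·ln(1.3256) = 0.1409.
n = ((z_{α} + z_β)/C)² + 3.
(2.054 + 0.524) / 0.1409 = 2.578 / 0.1409 = 18.297.
n = 18.297² + 3 = 334.77 + 3 = 337.8.
Round up.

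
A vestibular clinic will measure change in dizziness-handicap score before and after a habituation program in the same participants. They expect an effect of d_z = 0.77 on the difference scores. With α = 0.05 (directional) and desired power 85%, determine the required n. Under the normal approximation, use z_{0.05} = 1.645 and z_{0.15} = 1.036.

For a paired (one-sample on differences) test: n = ((z_{α} + z_β) / d)².
z_{α} + z_β = 1.645 + 1.036 = 2.681.
n = (2.681 / 0.77)² = 3.482² = 12.12.
Round up.

n = 13 pairs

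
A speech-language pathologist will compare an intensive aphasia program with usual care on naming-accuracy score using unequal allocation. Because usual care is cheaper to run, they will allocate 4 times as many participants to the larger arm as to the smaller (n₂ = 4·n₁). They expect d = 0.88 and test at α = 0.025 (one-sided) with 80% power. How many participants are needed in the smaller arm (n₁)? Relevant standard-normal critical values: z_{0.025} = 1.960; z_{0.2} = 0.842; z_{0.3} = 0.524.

With allocation ratio k = n₂/n₁ = 4, Var(x̄₁−x̄₂) = σ²(1/n₁ + 1/(k·n₁)) = σ²·(k+1)/(k·n₁).
So n₁ = (1 + 1/k)·((z_{α} + z_β)/d)² = 1.250 × (2.802/0.88)².
n₁ = 1.250 × 10.14 = 12.7.
Round up: n₁ = 13, giving n₂ = 4 × 13 = 52.

n₁ = 13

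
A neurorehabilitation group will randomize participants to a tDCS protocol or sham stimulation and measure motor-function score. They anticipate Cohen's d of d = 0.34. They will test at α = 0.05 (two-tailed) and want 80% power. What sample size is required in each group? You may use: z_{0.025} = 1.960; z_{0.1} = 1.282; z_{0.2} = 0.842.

For two independent groups with equal n: n = 2·((z_{α/2} + z_β) / d)².
z_{α/2} + z_β = 1.960 + 0.842 = 2.802.
n = 2 × (2.802 / 0.34)² = 2 × 8.241² = 2 × 67.92 = 135.8.
Round up to the next whole participant.

n = 136 per group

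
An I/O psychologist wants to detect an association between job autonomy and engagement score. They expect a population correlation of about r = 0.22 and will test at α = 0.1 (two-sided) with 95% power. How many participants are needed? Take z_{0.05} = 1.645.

Fisher's z: C = ½·ln((1+r)/(1−r)) = ½·ln(1.5641) = 0.2237.
n = ((z_{α/2} + z_β)/C)² + 3.
(1.645 + 1.645) / 0.2237 = 3.290 / 0.2237 = 14.707.
n = 14.707² + 3 = 216.30 + 3 = 219.3.
Round up.

n = 220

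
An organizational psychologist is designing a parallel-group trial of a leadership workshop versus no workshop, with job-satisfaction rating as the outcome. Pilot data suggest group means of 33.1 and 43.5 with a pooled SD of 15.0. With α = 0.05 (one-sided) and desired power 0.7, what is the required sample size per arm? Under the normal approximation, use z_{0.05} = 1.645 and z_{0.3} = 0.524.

Cohen's d = |M₁ − M₂| / SD_pooled = |33.1 − 43.5| / 15.0 = 10.4 / 15.0 = 0.693.
For two independent groups with equal n: n = 2·((z_{α} + z_β) / d)².
z_{α} + z_β = 1.645 + 0.524 = 2.169.
n = 2 × (2.169 / 0.693)² = 2 × 3.130² = 2 × 9.80 = 19.6.
Round up to the next whole participant.

n = 20 per group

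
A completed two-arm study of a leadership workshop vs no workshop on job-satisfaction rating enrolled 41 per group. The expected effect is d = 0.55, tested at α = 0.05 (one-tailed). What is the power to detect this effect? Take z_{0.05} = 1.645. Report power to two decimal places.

For two equal groups, power = Φ(d·√(n/2) − z_{α}).
d·√(n/2) = 0.55 × √(41/2) = 0.55 × 4.528 = 2.490.
z_β = 2.490 − 1.645 = 0.845.
Power = Φ(0.845) = 0.801.

power ≈ 0.80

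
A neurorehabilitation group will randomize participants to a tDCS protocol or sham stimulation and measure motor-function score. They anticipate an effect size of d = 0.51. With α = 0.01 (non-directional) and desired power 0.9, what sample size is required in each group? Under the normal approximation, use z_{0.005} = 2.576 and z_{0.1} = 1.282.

For two independent groups with equal n: n = 2·((z_{α/2} + z_β) / d)².
z_{α/2} + z_β = 2.576 + 1.282 = 3.858.
n = 2 × (3.858 / 0.51)² = 2 × 7.565² = 2 × 57.22 = 114.4.
Round up to the next whole participant.

n = 115 per group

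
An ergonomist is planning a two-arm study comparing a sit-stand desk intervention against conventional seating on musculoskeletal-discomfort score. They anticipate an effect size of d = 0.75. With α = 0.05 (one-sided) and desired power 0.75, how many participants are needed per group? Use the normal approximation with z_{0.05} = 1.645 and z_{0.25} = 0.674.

n = 20 per group

For two independent groups with equal n: n = 2·((z_{α} + z_β) / d)².
z_{α} + z_β = 1.645 + 0.674 = 2.319.
n = 2 × (2.319 / 0.75)² = 2 × 3.092² = 2 × 9.56 = 19.1.
Round up to the next whole participant.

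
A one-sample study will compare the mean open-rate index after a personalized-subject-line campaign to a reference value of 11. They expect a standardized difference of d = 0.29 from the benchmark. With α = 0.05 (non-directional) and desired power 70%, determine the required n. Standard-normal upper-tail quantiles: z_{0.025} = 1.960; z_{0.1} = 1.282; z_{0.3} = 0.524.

n = 74

For a one-sample test: n = ((z_{α/2} + z_β) / d)².
z_{α/2} + z_β = 1.960 + 0.524 = 2.484.
n = (2.484 / 0.29)² = 8.566² = 73.37.
Round up.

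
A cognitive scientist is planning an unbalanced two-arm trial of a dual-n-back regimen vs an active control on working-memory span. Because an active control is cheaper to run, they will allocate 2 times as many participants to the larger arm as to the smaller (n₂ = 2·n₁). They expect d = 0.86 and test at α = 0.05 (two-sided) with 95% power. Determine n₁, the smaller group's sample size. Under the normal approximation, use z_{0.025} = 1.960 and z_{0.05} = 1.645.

n₁ = 27

With allocation ratio k = n₂/n₁ = 2, Var(x̄₁−x̄₂) = σ²(1/n₁ + 1/(k·n₁)) = σ²·(k+1)/(k·n₁).
So n₁ = (1 + 1/k)·((z_{α/2} + z_β)/d)² = 1.500 × (3.605/0.86)².
n₁ = 1.500 × 17.57 = 26.4.
Round up: n₁ = 27, giving n₂ = 2 × 27 = 54.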